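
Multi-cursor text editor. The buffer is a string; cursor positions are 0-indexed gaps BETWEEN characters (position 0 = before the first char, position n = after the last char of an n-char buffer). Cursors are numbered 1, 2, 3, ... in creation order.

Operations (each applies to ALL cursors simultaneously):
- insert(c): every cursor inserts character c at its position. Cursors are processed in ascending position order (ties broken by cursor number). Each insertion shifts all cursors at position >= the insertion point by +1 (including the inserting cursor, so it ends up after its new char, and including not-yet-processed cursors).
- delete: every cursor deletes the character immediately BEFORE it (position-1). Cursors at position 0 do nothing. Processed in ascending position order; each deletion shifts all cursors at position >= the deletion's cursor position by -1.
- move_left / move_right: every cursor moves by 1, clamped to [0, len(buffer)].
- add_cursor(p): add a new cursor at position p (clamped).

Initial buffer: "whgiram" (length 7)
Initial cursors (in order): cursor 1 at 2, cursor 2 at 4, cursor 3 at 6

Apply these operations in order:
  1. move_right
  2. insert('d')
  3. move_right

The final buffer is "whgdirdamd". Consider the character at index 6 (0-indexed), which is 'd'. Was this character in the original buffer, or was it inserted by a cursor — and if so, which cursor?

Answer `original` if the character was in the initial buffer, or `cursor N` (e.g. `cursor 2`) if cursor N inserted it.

Answer: cursor 2

Derivation:
After op 1 (move_right): buffer="whgiram" (len 7), cursors c1@3 c2@5 c3@7, authorship .......
After op 2 (insert('d')): buffer="whgdirdamd" (len 10), cursors c1@4 c2@7 c3@10, authorship ...1..2..3
After op 3 (move_right): buffer="whgdirdamd" (len 10), cursors c1@5 c2@8 c3@10, authorship ...1..2..3
Authorship (.=original, N=cursor N): . . . 1 . . 2 . . 3
Index 6: author = 2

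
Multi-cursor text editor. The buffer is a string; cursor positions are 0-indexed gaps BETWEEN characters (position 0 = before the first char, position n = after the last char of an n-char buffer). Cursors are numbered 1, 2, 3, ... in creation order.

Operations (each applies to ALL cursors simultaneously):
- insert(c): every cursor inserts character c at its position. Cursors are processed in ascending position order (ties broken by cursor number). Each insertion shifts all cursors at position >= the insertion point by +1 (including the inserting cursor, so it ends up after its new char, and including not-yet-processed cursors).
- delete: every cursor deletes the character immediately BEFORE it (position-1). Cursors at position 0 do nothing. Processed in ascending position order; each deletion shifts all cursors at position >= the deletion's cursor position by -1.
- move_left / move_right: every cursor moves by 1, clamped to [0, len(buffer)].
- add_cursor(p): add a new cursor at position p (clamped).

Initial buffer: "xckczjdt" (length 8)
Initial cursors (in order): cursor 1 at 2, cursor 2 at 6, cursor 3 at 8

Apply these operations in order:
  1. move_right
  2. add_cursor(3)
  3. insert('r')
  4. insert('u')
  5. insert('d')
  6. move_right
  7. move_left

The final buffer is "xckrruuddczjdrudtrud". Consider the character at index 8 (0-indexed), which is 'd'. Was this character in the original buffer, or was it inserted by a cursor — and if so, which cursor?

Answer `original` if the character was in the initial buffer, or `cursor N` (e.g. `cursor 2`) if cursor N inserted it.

Answer: cursor 4

Derivation:
After op 1 (move_right): buffer="xckczjdt" (len 8), cursors c1@3 c2@7 c3@8, authorship ........
After op 2 (add_cursor(3)): buffer="xckczjdt" (len 8), cursors c1@3 c4@3 c2@7 c3@8, authorship ........
After op 3 (insert('r')): buffer="xckrrczjdrtr" (len 12), cursors c1@5 c4@5 c2@10 c3@12, authorship ...14....2.3
After op 4 (insert('u')): buffer="xckrruuczjdrutru" (len 16), cursors c1@7 c4@7 c2@13 c3@16, authorship ...1414....22.33
After op 5 (insert('d')): buffer="xckrruuddczjdrudtrud" (len 20), cursors c1@9 c4@9 c2@16 c3@20, authorship ...141414....222.333
After op 6 (move_right): buffer="xckrruuddczjdrudtrud" (len 20), cursors c1@10 c4@10 c2@17 c3@20, authorship ...141414....222.333
After op 7 (move_left): buffer="xckrruuddczjdrudtrud" (len 20), cursors c1@9 c4@9 c2@16 c3@19, authorship ...141414....222.333
Authorship (.=original, N=cursor N): . . . 1 4 1 4 1 4 . . . . 2 2 2 . 3 3 3
Index 8: author = 4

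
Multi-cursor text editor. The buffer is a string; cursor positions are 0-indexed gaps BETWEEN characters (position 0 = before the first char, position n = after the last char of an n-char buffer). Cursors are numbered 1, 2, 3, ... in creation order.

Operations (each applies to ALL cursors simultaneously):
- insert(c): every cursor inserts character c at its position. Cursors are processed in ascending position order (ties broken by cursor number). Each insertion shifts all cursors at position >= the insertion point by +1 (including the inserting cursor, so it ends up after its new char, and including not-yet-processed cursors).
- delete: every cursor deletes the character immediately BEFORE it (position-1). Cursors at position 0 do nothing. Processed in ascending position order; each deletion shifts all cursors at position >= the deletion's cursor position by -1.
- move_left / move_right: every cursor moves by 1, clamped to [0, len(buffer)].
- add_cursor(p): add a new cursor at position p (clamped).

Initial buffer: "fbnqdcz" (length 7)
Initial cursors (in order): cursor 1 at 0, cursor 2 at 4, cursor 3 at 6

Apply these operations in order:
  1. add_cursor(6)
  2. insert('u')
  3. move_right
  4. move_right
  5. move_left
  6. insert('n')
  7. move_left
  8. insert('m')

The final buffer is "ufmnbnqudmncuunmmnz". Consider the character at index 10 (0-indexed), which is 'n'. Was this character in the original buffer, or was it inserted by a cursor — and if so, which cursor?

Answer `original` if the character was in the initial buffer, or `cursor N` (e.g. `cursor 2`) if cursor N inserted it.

After op 1 (add_cursor(6)): buffer="fbnqdcz" (len 7), cursors c1@0 c2@4 c3@6 c4@6, authorship .......
After op 2 (insert('u')): buffer="ufbnqudcuuz" (len 11), cursors c1@1 c2@6 c3@10 c4@10, authorship 1....2..34.
After op 3 (move_right): buffer="ufbnqudcuuz" (len 11), cursors c1@2 c2@7 c3@11 c4@11, authorship 1....2..34.
After op 4 (move_right): buffer="ufbnqudcuuz" (len 11), cursors c1@3 c2@8 c3@11 c4@11, authorship 1....2..34.
After op 5 (move_left): buffer="ufbnqudcuuz" (len 11), cursors c1@2 c2@7 c3@10 c4@10, authorship 1....2..34.
After op 6 (insert('n')): buffer="ufnbnqudncuunnz" (len 15), cursors c1@3 c2@9 c3@14 c4@14, authorship 1.1...2.2.3434.
After op 7 (move_left): buffer="ufnbnqudncuunnz" (len 15), cursors c1@2 c2@8 c3@13 c4@13, authorship 1.1...2.2.3434.
After op 8 (insert('m')): buffer="ufmnbnqudmncuunmmnz" (len 19), cursors c1@3 c2@10 c3@17 c4@17, authorship 1.11...2.22.343344.
Authorship (.=original, N=cursor N): 1 . 1 1 . . . 2 . 2 2 . 3 4 3 3 4 4 .
Index 10: author = 2

Answer: cursor 2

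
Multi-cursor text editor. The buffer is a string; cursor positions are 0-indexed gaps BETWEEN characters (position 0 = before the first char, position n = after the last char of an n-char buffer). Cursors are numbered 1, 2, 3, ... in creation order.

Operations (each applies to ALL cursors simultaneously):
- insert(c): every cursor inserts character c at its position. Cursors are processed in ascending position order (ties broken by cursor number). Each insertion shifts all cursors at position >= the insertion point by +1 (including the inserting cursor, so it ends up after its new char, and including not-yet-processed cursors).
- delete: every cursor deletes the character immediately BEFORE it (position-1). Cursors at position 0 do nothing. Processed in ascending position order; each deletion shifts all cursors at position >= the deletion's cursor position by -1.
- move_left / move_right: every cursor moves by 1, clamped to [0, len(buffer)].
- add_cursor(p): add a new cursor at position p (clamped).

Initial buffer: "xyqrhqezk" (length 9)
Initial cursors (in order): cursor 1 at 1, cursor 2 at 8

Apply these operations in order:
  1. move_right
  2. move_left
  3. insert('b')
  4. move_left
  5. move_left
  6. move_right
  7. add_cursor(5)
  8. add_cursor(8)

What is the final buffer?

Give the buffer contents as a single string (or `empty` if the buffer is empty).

Answer: xbyqrhqezbk

Derivation:
After op 1 (move_right): buffer="xyqrhqezk" (len 9), cursors c1@2 c2@9, authorship .........
After op 2 (move_left): buffer="xyqrhqezk" (len 9), cursors c1@1 c2@8, authorship .........
After op 3 (insert('b')): buffer="xbyqrhqezbk" (len 11), cursors c1@2 c2@10, authorship .1.......2.
After op 4 (move_left): buffer="xbyqrhqezbk" (len 11), cursors c1@1 c2@9, authorship .1.......2.
After op 5 (move_left): buffer="xbyqrhqezbk" (len 11), cursors c1@0 c2@8, authorship .1.......2.
After op 6 (move_right): buffer="xbyqrhqezbk" (len 11), cursors c1@1 c2@9, authorship .1.......2.
After op 7 (add_cursor(5)): buffer="xbyqrhqezbk" (len 11), cursors c1@1 c3@5 c2@9, authorship .1.......2.
After op 8 (add_cursor(8)): buffer="xbyqrhqezbk" (len 11), cursors c1@1 c3@5 c4@8 c2@9, authorship .1.......2.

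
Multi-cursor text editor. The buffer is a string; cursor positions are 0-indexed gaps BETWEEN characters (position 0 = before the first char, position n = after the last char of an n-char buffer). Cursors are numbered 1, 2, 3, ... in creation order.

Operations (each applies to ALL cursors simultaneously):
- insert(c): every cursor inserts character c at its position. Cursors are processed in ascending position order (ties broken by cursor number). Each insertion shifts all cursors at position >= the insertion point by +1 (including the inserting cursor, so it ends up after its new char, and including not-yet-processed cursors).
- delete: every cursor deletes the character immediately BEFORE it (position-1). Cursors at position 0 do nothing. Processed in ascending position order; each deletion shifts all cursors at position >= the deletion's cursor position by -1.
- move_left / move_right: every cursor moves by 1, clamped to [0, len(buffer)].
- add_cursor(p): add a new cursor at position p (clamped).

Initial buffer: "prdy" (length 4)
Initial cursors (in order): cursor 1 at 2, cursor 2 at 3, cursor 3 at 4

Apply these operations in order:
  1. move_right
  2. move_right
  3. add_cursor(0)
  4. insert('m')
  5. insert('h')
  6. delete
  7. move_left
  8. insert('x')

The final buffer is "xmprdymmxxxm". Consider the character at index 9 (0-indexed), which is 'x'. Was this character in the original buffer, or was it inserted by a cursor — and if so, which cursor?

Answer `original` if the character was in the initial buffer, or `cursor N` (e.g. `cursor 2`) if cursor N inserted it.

Answer: cursor 2

Derivation:
After op 1 (move_right): buffer="prdy" (len 4), cursors c1@3 c2@4 c3@4, authorship ....
After op 2 (move_right): buffer="prdy" (len 4), cursors c1@4 c2@4 c3@4, authorship ....
After op 3 (add_cursor(0)): buffer="prdy" (len 4), cursors c4@0 c1@4 c2@4 c3@4, authorship ....
After op 4 (insert('m')): buffer="mprdymmm" (len 8), cursors c4@1 c1@8 c2@8 c3@8, authorship 4....123
After op 5 (insert('h')): buffer="mhprdymmmhhh" (len 12), cursors c4@2 c1@12 c2@12 c3@12, authorship 44....123123
After op 6 (delete): buffer="mprdymmm" (len 8), cursors c4@1 c1@8 c2@8 c3@8, authorship 4....123
After op 7 (move_left): buffer="mprdymmm" (len 8), cursors c4@0 c1@7 c2@7 c3@7, authorship 4....123
After op 8 (insert('x')): buffer="xmprdymmxxxm" (len 12), cursors c4@1 c1@11 c2@11 c3@11, authorship 44....121233
Authorship (.=original, N=cursor N): 4 4 . . . . 1 2 1 2 3 3
Index 9: author = 2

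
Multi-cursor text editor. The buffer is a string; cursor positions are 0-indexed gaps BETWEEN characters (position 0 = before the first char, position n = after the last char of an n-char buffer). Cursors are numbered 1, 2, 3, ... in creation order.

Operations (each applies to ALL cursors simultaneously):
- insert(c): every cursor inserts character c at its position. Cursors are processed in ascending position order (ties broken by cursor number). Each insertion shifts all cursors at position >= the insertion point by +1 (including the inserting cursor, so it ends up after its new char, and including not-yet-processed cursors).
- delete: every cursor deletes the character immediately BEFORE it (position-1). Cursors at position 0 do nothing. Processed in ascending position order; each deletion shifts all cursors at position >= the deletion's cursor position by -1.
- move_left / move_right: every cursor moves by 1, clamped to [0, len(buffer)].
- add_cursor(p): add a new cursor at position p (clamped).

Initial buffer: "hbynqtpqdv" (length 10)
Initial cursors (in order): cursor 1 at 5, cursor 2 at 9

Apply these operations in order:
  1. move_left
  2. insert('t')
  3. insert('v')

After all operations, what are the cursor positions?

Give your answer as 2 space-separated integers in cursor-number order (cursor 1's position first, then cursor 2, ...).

After op 1 (move_left): buffer="hbynqtpqdv" (len 10), cursors c1@4 c2@8, authorship ..........
After op 2 (insert('t')): buffer="hbyntqtpqtdv" (len 12), cursors c1@5 c2@10, authorship ....1....2..
After op 3 (insert('v')): buffer="hbyntvqtpqtvdv" (len 14), cursors c1@6 c2@12, authorship ....11....22..

Answer: 6 12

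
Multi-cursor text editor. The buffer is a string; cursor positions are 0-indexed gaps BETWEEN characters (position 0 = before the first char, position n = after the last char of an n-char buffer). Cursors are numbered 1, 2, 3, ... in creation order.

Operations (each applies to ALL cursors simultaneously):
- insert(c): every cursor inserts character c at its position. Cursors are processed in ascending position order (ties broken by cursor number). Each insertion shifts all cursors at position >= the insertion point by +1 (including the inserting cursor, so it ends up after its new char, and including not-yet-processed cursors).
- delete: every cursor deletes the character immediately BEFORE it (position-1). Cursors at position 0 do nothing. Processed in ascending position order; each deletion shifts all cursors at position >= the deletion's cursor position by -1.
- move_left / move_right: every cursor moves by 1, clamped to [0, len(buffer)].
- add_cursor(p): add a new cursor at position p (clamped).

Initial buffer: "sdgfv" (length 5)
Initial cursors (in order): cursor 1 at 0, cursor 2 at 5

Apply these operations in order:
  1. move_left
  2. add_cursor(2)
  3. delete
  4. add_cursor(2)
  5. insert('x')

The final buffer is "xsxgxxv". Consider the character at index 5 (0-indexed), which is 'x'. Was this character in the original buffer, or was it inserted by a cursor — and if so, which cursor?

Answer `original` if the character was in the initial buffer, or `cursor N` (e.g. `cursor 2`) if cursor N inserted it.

After op 1 (move_left): buffer="sdgfv" (len 5), cursors c1@0 c2@4, authorship .....
After op 2 (add_cursor(2)): buffer="sdgfv" (len 5), cursors c1@0 c3@2 c2@4, authorship .....
After op 3 (delete): buffer="sgv" (len 3), cursors c1@0 c3@1 c2@2, authorship ...
After op 4 (add_cursor(2)): buffer="sgv" (len 3), cursors c1@0 c3@1 c2@2 c4@2, authorship ...
After op 5 (insert('x')): buffer="xsxgxxv" (len 7), cursors c1@1 c3@3 c2@6 c4@6, authorship 1.3.24.
Authorship (.=original, N=cursor N): 1 . 3 . 2 4 .
Index 5: author = 4

Answer: cursor 4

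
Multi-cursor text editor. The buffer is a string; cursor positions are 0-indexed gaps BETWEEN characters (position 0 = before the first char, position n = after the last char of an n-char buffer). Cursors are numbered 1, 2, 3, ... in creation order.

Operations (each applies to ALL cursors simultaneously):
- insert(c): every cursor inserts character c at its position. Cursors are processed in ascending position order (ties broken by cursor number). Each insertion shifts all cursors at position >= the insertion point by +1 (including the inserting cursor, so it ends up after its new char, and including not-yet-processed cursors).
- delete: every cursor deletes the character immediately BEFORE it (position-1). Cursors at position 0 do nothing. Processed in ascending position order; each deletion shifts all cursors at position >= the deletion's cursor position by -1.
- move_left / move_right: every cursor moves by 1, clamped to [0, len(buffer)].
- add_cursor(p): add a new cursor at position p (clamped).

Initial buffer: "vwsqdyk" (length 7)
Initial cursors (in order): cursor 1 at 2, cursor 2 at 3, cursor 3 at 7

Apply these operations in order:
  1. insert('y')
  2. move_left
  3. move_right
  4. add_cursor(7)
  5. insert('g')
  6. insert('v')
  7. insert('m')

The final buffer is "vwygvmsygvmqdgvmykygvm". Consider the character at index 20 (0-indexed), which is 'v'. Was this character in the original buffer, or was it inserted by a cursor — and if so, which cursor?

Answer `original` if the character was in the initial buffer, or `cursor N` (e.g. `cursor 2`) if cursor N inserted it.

After op 1 (insert('y')): buffer="vwysyqdyky" (len 10), cursors c1@3 c2@5 c3@10, authorship ..1.2....3
After op 2 (move_left): buffer="vwysyqdyky" (len 10), cursors c1@2 c2@4 c3@9, authorship ..1.2....3
After op 3 (move_right): buffer="vwysyqdyky" (len 10), cursors c1@3 c2@5 c3@10, authorship ..1.2....3
After op 4 (add_cursor(7)): buffer="vwysyqdyky" (len 10), cursors c1@3 c2@5 c4@7 c3@10, authorship ..1.2....3
After op 5 (insert('g')): buffer="vwygsygqdgykyg" (len 14), cursors c1@4 c2@7 c4@10 c3@14, authorship ..11.22..4..33
After op 6 (insert('v')): buffer="vwygvsygvqdgvykygv" (len 18), cursors c1@5 c2@9 c4@13 c3@18, authorship ..111.222..44..333
After op 7 (insert('m')): buffer="vwygvmsygvmqdgvmykygvm" (len 22), cursors c1@6 c2@11 c4@16 c3@22, authorship ..1111.2222..444..3333
Authorship (.=original, N=cursor N): . . 1 1 1 1 . 2 2 2 2 . . 4 4 4 . . 3 3 3 3
Index 20: author = 3

Answer: cursor 3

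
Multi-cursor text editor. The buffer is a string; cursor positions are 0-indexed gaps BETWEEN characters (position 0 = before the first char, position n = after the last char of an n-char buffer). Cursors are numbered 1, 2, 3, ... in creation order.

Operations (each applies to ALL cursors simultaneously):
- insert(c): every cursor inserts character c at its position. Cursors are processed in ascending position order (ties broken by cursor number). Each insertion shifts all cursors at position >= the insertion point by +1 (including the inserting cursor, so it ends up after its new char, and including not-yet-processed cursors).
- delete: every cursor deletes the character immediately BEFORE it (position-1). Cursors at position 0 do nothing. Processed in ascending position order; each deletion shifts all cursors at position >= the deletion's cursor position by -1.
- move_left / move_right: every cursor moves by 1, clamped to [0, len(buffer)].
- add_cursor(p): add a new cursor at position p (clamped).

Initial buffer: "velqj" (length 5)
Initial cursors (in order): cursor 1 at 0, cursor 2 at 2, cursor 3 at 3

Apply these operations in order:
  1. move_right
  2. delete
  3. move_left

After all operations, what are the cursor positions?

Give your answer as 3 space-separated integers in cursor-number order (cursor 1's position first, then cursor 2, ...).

Answer: 0 0 0

Derivation:
After op 1 (move_right): buffer="velqj" (len 5), cursors c1@1 c2@3 c3@4, authorship .....
After op 2 (delete): buffer="ej" (len 2), cursors c1@0 c2@1 c3@1, authorship ..
After op 3 (move_left): buffer="ej" (len 2), cursors c1@0 c2@0 c3@0, authorship ..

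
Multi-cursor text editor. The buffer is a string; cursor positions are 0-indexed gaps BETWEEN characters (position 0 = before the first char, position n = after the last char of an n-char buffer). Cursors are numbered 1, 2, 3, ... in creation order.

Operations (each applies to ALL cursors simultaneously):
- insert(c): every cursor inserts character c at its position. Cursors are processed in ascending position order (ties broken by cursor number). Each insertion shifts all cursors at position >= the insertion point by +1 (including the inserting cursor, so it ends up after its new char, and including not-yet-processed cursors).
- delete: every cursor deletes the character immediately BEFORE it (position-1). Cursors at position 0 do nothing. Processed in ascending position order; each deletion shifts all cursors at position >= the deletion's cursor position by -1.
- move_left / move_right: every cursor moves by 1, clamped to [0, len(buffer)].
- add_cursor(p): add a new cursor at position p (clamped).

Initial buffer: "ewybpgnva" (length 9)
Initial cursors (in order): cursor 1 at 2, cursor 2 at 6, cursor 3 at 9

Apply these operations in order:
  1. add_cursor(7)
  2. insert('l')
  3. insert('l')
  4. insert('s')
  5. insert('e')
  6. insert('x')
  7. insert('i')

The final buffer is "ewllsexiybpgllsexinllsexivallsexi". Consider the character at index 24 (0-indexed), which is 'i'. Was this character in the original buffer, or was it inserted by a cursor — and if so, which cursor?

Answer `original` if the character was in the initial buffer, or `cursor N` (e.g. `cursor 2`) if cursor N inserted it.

After op 1 (add_cursor(7)): buffer="ewybpgnva" (len 9), cursors c1@2 c2@6 c4@7 c3@9, authorship .........
After op 2 (insert('l')): buffer="ewlybpglnlval" (len 13), cursors c1@3 c2@8 c4@10 c3@13, authorship ..1....2.4..3
After op 3 (insert('l')): buffer="ewllybpgllnllvall" (len 17), cursors c1@4 c2@10 c4@13 c3@17, authorship ..11....22.44..33
After op 4 (insert('s')): buffer="ewllsybpgllsnllsvalls" (len 21), cursors c1@5 c2@12 c4@16 c3@21, authorship ..111....222.444..333
After op 5 (insert('e')): buffer="ewllseybpgllsenllsevallse" (len 25), cursors c1@6 c2@14 c4@19 c3@25, authorship ..1111....2222.4444..3333
After op 6 (insert('x')): buffer="ewllsexybpgllsexnllsexvallsex" (len 29), cursors c1@7 c2@16 c4@22 c3@29, authorship ..11111....22222.44444..33333
After op 7 (insert('i')): buffer="ewllsexiybpgllsexinllsexivallsexi" (len 33), cursors c1@8 c2@18 c4@25 c3@33, authorship ..111111....222222.444444..333333
Authorship (.=original, N=cursor N): . . 1 1 1 1 1 1 . . . . 2 2 2 2 2 2 . 4 4 4 4 4 4 . . 3 3 3 3 3 3
Index 24: author = 4

Answer: cursor 4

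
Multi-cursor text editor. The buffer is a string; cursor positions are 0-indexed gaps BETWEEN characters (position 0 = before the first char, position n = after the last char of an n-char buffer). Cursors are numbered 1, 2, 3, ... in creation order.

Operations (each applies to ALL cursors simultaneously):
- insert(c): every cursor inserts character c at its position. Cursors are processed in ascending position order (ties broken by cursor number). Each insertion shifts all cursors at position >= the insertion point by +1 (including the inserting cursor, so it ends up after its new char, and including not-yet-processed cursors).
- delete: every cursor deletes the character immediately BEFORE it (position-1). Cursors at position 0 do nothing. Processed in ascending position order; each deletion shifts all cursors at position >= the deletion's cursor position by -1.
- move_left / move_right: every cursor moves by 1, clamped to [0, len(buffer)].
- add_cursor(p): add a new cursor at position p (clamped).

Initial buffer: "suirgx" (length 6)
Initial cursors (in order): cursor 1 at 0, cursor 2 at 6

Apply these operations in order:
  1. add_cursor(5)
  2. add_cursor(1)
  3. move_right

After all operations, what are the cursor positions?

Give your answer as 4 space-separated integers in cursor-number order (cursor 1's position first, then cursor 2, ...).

Answer: 1 6 6 2

Derivation:
After op 1 (add_cursor(5)): buffer="suirgx" (len 6), cursors c1@0 c3@5 c2@6, authorship ......
After op 2 (add_cursor(1)): buffer="suirgx" (len 6), cursors c1@0 c4@1 c3@5 c2@6, authorship ......
After op 3 (move_right): buffer="suirgx" (len 6), cursors c1@1 c4@2 c2@6 c3@6, authorship ......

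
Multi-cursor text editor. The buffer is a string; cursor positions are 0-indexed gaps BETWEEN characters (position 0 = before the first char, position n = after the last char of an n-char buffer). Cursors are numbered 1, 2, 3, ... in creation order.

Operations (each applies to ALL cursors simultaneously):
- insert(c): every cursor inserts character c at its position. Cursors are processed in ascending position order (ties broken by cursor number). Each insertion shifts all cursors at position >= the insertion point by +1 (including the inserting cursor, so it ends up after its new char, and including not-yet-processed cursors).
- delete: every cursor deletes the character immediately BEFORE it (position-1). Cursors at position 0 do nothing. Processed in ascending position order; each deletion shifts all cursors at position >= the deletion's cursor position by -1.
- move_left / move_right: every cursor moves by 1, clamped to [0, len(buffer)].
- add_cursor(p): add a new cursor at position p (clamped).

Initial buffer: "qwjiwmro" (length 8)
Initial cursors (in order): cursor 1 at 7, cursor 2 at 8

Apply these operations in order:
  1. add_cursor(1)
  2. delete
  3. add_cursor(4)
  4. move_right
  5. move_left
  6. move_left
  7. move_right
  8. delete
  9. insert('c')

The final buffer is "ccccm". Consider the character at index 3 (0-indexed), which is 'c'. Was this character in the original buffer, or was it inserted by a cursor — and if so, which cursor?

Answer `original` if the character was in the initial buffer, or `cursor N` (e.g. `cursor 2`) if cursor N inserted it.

After op 1 (add_cursor(1)): buffer="qwjiwmro" (len 8), cursors c3@1 c1@7 c2@8, authorship ........
After op 2 (delete): buffer="wjiwm" (len 5), cursors c3@0 c1@5 c2@5, authorship .....
After op 3 (add_cursor(4)): buffer="wjiwm" (len 5), cursors c3@0 c4@4 c1@5 c2@5, authorship .....
After op 4 (move_right): buffer="wjiwm" (len 5), cursors c3@1 c1@5 c2@5 c4@5, authorship .....
After op 5 (move_left): buffer="wjiwm" (len 5), cursors c3@0 c1@4 c2@4 c4@4, authorship .....
After op 6 (move_left): buffer="wjiwm" (len 5), cursors c3@0 c1@3 c2@3 c4@3, authorship .....
After op 7 (move_right): buffer="wjiwm" (len 5), cursors c3@1 c1@4 c2@4 c4@4, authorship .....
After op 8 (delete): buffer="m" (len 1), cursors c1@0 c2@0 c3@0 c4@0, authorship .
After op 9 (insert('c')): buffer="ccccm" (len 5), cursors c1@4 c2@4 c3@4 c4@4, authorship 1234.
Authorship (.=original, N=cursor N): 1 2 3 4 .
Index 3: author = 4

Answer: cursor 4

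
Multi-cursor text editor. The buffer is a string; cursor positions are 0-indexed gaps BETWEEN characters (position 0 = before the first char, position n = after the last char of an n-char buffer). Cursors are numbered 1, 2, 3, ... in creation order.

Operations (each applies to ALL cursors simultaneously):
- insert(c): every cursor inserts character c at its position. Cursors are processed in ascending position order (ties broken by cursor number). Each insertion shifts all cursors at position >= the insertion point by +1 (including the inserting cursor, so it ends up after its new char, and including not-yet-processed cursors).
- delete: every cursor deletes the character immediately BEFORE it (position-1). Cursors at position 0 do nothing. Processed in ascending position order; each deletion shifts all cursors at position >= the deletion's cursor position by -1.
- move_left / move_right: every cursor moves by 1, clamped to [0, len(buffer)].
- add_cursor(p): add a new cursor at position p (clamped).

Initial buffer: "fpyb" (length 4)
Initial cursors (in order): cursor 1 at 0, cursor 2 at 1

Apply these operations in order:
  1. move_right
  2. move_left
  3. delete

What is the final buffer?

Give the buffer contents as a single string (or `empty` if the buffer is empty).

After op 1 (move_right): buffer="fpyb" (len 4), cursors c1@1 c2@2, authorship ....
After op 2 (move_left): buffer="fpyb" (len 4), cursors c1@0 c2@1, authorship ....
After op 3 (delete): buffer="pyb" (len 3), cursors c1@0 c2@0, authorship ...

Answer: pyb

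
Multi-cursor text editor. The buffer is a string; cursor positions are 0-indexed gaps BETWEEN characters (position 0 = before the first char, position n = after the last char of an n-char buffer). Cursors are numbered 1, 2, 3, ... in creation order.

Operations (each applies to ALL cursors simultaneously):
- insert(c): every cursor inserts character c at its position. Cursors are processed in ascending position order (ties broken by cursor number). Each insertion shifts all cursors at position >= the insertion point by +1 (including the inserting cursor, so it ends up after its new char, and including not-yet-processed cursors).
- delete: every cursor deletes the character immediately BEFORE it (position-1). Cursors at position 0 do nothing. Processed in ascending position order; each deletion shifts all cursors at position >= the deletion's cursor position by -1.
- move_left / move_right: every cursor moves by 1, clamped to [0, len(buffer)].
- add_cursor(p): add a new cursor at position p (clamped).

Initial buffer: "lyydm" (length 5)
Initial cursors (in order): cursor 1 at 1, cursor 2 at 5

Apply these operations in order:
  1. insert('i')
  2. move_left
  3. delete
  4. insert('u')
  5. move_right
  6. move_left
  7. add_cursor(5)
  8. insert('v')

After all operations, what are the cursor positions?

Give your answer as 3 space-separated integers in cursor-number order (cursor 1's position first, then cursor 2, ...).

After op 1 (insert('i')): buffer="liyydmi" (len 7), cursors c1@2 c2@7, authorship .1....2
After op 2 (move_left): buffer="liyydmi" (len 7), cursors c1@1 c2@6, authorship .1....2
After op 3 (delete): buffer="iyydi" (len 5), cursors c1@0 c2@4, authorship 1...2
After op 4 (insert('u')): buffer="uiyydui" (len 7), cursors c1@1 c2@6, authorship 11...22
After op 5 (move_right): buffer="uiyydui" (len 7), cursors c1@2 c2@7, authorship 11...22
After op 6 (move_left): buffer="uiyydui" (len 7), cursors c1@1 c2@6, authorship 11...22
After op 7 (add_cursor(5)): buffer="uiyydui" (len 7), cursors c1@1 c3@5 c2@6, authorship 11...22
After op 8 (insert('v')): buffer="uviyydvuvi" (len 10), cursors c1@2 c3@7 c2@9, authorship 111...3222

Answer: 2 9 7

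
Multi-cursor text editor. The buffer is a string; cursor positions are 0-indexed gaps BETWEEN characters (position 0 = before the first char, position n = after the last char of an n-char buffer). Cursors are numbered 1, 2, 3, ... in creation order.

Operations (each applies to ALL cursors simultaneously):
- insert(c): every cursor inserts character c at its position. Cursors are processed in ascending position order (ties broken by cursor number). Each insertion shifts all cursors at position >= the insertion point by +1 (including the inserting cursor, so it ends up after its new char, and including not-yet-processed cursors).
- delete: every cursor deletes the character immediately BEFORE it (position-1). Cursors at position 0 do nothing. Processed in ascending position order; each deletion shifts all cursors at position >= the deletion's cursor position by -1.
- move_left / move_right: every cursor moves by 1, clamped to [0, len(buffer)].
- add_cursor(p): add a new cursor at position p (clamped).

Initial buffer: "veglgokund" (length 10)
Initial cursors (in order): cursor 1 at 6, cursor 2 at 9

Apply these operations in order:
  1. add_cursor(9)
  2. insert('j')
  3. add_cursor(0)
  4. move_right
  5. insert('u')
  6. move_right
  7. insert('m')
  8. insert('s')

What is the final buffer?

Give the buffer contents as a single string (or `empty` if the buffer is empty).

Answer: vuemsglgojkuumsnjjduummss

Derivation:
After op 1 (add_cursor(9)): buffer="veglgokund" (len 10), cursors c1@6 c2@9 c3@9, authorship ..........
After op 2 (insert('j')): buffer="veglgojkunjjd" (len 13), cursors c1@7 c2@12 c3@12, authorship ......1...23.
After op 3 (add_cursor(0)): buffer="veglgojkunjjd" (len 13), cursors c4@0 c1@7 c2@12 c3@12, authorship ......1...23.
After op 4 (move_right): buffer="veglgojkunjjd" (len 13), cursors c4@1 c1@8 c2@13 c3@13, authorship ......1...23.
After op 5 (insert('u')): buffer="vueglgojkuunjjduu" (len 17), cursors c4@2 c1@10 c2@17 c3@17, authorship .4.....1.1..23.23
After op 6 (move_right): buffer="vueglgojkuunjjduu" (len 17), cursors c4@3 c1@11 c2@17 c3@17, authorship .4.....1.1..23.23
After op 7 (insert('m')): buffer="vuemglgojkuumnjjduumm" (len 21), cursors c4@4 c1@13 c2@21 c3@21, authorship .4.4....1.1.1.23.2323
After op 8 (insert('s')): buffer="vuemsglgojkuumsnjjduummss" (len 25), cursors c4@5 c1@15 c2@25 c3@25, authorship .4.44....1.1.11.23.232323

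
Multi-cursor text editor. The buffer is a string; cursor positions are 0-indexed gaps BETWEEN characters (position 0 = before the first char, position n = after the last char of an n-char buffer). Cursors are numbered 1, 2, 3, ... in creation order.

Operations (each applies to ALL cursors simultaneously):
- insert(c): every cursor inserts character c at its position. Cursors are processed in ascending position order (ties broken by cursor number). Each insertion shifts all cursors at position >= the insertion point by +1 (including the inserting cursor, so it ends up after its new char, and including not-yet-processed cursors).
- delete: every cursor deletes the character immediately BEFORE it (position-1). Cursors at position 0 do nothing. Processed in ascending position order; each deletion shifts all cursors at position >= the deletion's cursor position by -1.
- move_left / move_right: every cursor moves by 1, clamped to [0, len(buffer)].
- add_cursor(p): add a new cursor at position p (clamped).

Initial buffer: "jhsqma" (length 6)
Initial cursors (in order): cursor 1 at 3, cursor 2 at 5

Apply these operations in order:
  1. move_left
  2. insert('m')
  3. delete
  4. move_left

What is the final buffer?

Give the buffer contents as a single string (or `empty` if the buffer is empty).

Answer: jhsqma

Derivation:
After op 1 (move_left): buffer="jhsqma" (len 6), cursors c1@2 c2@4, authorship ......
After op 2 (insert('m')): buffer="jhmsqmma" (len 8), cursors c1@3 c2@6, authorship ..1..2..
After op 3 (delete): buffer="jhsqma" (len 6), cursors c1@2 c2@4, authorship ......
After op 4 (move_left): buffer="jhsqma" (len 6), cursors c1@1 c2@3, authorship ......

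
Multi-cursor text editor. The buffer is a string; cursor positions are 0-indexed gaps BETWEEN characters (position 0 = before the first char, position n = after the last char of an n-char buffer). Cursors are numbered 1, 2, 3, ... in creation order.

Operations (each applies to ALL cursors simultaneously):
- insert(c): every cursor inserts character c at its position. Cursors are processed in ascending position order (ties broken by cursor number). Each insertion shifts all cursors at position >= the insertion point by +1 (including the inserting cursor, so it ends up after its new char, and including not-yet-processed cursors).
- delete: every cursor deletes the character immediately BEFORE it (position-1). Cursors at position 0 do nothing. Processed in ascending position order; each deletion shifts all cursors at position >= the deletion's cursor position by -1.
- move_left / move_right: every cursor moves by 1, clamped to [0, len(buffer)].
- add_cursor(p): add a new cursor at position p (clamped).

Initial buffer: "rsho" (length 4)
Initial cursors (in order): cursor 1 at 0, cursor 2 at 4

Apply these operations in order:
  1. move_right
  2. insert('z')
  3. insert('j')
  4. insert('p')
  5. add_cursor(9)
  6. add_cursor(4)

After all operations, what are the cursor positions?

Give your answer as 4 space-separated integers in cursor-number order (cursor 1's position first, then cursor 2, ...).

Answer: 4 10 9 4

Derivation:
After op 1 (move_right): buffer="rsho" (len 4), cursors c1@1 c2@4, authorship ....
After op 2 (insert('z')): buffer="rzshoz" (len 6), cursors c1@2 c2@6, authorship .1...2
After op 3 (insert('j')): buffer="rzjshozj" (len 8), cursors c1@3 c2@8, authorship .11...22
After op 4 (insert('p')): buffer="rzjpshozjp" (len 10), cursors c1@4 c2@10, authorship .111...222
After op 5 (add_cursor(9)): buffer="rzjpshozjp" (len 10), cursors c1@4 c3@9 c2@10, authorship .111...222
After op 6 (add_cursor(4)): buffer="rzjpshozjp" (len 10), cursors c1@4 c4@4 c3@9 c2@10, authorship .111...222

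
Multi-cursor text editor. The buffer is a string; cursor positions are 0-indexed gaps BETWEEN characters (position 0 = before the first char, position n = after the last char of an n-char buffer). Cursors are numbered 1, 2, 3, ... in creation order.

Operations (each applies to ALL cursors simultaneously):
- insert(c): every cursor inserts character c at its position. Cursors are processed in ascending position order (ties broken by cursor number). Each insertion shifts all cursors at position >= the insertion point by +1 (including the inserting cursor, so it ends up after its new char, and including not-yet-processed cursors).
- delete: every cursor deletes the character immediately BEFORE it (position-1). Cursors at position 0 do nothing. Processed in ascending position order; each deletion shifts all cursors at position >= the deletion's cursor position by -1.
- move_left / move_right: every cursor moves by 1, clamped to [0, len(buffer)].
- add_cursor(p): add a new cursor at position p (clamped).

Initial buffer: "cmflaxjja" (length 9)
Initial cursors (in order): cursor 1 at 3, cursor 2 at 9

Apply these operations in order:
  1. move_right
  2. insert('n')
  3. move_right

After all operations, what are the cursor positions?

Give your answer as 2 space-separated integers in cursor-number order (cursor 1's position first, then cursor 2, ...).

After op 1 (move_right): buffer="cmflaxjja" (len 9), cursors c1@4 c2@9, authorship .........
After op 2 (insert('n')): buffer="cmflnaxjjan" (len 11), cursors c1@5 c2@11, authorship ....1.....2
After op 3 (move_right): buffer="cmflnaxjjan" (len 11), cursors c1@6 c2@11, authorship ....1.....2

Answer: 6 11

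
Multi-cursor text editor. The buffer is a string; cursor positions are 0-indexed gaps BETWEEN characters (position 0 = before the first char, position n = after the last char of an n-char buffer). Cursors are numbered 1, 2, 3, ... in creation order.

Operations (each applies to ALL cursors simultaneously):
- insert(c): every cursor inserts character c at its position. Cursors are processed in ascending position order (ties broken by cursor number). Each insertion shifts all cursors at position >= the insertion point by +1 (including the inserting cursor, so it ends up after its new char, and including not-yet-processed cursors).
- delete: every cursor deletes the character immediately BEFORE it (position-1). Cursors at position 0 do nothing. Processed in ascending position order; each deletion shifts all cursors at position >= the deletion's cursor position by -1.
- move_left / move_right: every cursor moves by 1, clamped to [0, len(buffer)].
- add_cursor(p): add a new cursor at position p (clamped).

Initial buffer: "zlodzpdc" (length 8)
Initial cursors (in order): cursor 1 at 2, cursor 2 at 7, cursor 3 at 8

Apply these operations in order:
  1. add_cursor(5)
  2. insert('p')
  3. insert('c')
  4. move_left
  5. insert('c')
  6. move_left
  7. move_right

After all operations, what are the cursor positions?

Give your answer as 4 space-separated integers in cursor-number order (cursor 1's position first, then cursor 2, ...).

After op 1 (add_cursor(5)): buffer="zlodzpdc" (len 8), cursors c1@2 c4@5 c2@7 c3@8, authorship ........
After op 2 (insert('p')): buffer="zlpodzppdpcp" (len 12), cursors c1@3 c4@7 c2@10 c3@12, authorship ..1...4..2.3
After op 3 (insert('c')): buffer="zlpcodzpcpdpccpc" (len 16), cursors c1@4 c4@9 c2@13 c3@16, authorship ..11...44..22.33
After op 4 (move_left): buffer="zlpcodzpcpdpccpc" (len 16), cursors c1@3 c4@8 c2@12 c3@15, authorship ..11...44..22.33
After op 5 (insert('c')): buffer="zlpccodzpccpdpcccpcc" (len 20), cursors c1@4 c4@10 c2@15 c3@19, authorship ..111...444..222.333
After op 6 (move_left): buffer="zlpccodzpccpdpcccpcc" (len 20), cursors c1@3 c4@9 c2@14 c3@18, authorship ..111...444..222.333
After op 7 (move_right): buffer="zlpccodzpccpdpcccpcc" (len 20), cursors c1@4 c4@10 c2@15 c3@19, authorship ..111...444..222.333

Answer: 4 15 19 10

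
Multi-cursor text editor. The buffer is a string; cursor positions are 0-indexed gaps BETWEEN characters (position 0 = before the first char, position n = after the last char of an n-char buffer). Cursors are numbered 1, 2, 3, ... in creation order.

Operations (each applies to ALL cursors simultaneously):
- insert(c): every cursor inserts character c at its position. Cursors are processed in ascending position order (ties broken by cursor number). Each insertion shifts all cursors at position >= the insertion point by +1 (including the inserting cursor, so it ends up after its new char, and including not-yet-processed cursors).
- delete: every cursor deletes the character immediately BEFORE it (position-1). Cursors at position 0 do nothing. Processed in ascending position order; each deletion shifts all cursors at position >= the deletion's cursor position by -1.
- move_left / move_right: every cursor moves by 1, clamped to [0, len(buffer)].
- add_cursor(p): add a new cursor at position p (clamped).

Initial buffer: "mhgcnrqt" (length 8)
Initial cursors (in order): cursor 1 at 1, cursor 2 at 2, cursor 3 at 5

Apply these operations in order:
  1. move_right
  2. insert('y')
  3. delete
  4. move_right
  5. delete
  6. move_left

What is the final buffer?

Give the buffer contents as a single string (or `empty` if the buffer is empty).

Answer: mhnrt

Derivation:
After op 1 (move_right): buffer="mhgcnrqt" (len 8), cursors c1@2 c2@3 c3@6, authorship ........
After op 2 (insert('y')): buffer="mhygycnryqt" (len 11), cursors c1@3 c2@5 c3@9, authorship ..1.2...3..
After op 3 (delete): buffer="mhgcnrqt" (len 8), cursors c1@2 c2@3 c3@6, authorship ........
After op 4 (move_right): buffer="mhgcnrqt" (len 8), cursors c1@3 c2@4 c3@7, authorship ........
After op 5 (delete): buffer="mhnrt" (len 5), cursors c1@2 c2@2 c3@4, authorship .....
After op 6 (move_left): buffer="mhnrt" (len 5), cursors c1@1 c2@1 c3@3, authorship .....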